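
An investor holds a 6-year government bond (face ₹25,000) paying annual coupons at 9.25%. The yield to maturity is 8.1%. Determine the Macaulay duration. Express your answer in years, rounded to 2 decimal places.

4.90 years

Periodic yield y = 0.081. Discount each cash flow and weight by its year:
  t   CF        PV=CF/(1+0.081)^t    t·PV
  1     2,312.50     2,139.2229     2,139.2229
  2     2,312.50     1,978.9296     3,957.8593
  3     2,312.50     1,830.6472     5,491.9416
  4     2,312.50     1,693.4757     6,773.9027
  5     2,312.50     1,566.5825     7,832.9125
  6    27,312.50    17,116.1976   102,697.1854
  Σ                 26,325.0555   128,893.0245
Price P = Σ PV = 26,325.0555.
Macaulay duration = Σ(t·PV) / P = 128,893.0245 / 26,325.0555 = 4.89621 years.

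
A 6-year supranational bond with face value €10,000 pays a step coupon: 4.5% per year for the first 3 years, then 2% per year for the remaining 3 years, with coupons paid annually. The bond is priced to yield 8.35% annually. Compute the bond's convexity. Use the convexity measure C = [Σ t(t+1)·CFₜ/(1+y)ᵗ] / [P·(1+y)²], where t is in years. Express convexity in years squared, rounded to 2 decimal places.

With y = 0.0835:
  t   CF        PV=CF/(1+0.0835)^t    t·PV        t(t+1)·PV
  1       450.00       415.3207       415.3207         830.6414
  2       450.00       383.3140       766.6280       2,299.8840
  3       450.00       353.7739     1,061.3216       4,245.2866
  4       200.00       145.1157       580.4627       2,902.3135
  5       200.00       133.9323       669.6616       4,017.9698
  6    10,200.00     6,304.1520    37,824.9122     264,774.3852
  Σ                  7,735.6086    41,318.3069     279,070.4806
P = 7,735.6086.
Convexity = Σ t(t+1)·PV / [P·(1+y)²] = 279,070.4806 / (7,735.6086 × 1.173972) = 30.72993.

30.73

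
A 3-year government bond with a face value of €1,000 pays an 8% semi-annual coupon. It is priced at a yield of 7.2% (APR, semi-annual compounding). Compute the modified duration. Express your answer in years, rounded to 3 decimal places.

2.634 years

Periodic yield y = 0.036. First find Macaulay duration:
  t   CF        PV=CF/(1+0.036)^t    t·PV
  1        40.00        38.6100        38.6100
  2        40.00        37.2684        74.5368
  3        40.00        35.9733       107.9200
  4        40.00        34.7233       138.8932
  5        40.00        33.5167       167.5835
  6     1,040.00       841.1526     5,046.9158
  Σ                  1,021.2444     5,574.4593
P = 1,021.2444; Macaulay duration = 5,574.4593 / 1,021.2444 = 5.45850 half-year periods = 2.72925 years.
Modified duration = D_Mac / (1 + y) = 2.72925 / 1.036 = 2.63441 years.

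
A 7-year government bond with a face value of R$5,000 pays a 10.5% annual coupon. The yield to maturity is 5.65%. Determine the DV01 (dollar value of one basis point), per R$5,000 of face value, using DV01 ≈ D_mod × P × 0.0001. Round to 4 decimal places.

R$3.3168

Periodic yield y = 0.0565.
  t   CF        PV=CF/(1+0.0565)^t    t·PV
  1       525.00       496.9238       496.9238
  2       525.00       470.3491       940.6982
  3       525.00       445.1955     1,335.5866
  4       525.00       421.3872     1,685.5486
  5       525.00       398.8520     1,994.2601
  6       525.00       377.5220     2,265.1322
  7     5,525.00     3,760.5016    26,323.5109
  Σ                  6,370.7312    35,041.6604
P = 6,370.7312; D_Mac = 5.50041 yrs; D_mod = 5.20626 yrs.
DV01 ≈ 5.20626 × 6,370.7312 × 0.0001 = 3.316769.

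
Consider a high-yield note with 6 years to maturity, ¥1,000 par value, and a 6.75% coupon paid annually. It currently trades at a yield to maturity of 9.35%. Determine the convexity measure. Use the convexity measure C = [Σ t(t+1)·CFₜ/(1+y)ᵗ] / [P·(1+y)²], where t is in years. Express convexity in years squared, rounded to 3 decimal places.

27.933

With y = 0.0935:
  t   CF        PV=CF/(1+0.0935)^t    t·PV        t(t+1)·PV
  1        67.50        61.7284        61.7284         123.4568
  2        67.50        56.4503       112.9006         338.7018
  3        67.50        51.6235       154.8705         619.4820
  4        67.50        47.2094       188.8377         944.1883
  5        67.50        43.1728       215.8638       1,295.1829
  6     1,067.50       624.3889     3,746.3333      26,224.3329
  Σ                    884.5732     4,480.5342      29,545.3446
P = 884.5732.
Convexity = Σ t(t+1)·PV / [P·(1+y)²] = 29,545.3446 / (884.5732 × 1.195742) = 27.93301.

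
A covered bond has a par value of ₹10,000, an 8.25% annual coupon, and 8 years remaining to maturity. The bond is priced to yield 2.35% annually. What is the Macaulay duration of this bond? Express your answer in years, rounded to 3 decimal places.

Periodic yield y = 0.0235. Discount each cash flow and weight by its year:
  t   CF        PV=CF/(1+0.0235)^t    t·PV
  1       825.00       806.0576       806.0576
  2       825.00       787.5502     1,575.1004
  3       825.00       769.4677     2,308.4032
  4       825.00       751.8004     3,007.2017
  5       825.00       734.5388     3,672.6938
  6       825.00       717.6734     4,306.0406
  7       825.00       701.1953     4,908.3674
  8    10,825.00     8,989.2846    71,914.2766
  Σ                 14,257.5681    92,498.1412
Price P = Σ PV = 14,257.5681.
Macaulay duration = Σ(t·PV) / P = 92,498.1412 / 14,257.5681 = 6.48765 years.

6.488 years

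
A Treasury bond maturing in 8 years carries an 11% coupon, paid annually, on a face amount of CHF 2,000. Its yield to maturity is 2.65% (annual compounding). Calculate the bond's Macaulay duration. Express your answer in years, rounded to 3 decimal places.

Periodic yield y = 0.0265. Discount each cash flow and weight by its year:
  t   CF        PV=CF/(1+0.0265)^t    t·PV
  1       220.00       214.3205       214.3205
  2       220.00       208.7876       417.5753
  3       220.00       203.3976       610.1928
  4       220.00       198.1467       792.5868
  5       220.00       193.0314       965.1569
  6       220.00       188.0481     1,128.2886
  7       220.00       183.1935     1,282.3543
  8     2,220.00     1,800.8658    14,406.9262
  Σ                  3,189.7912    19,817.4015
Price P = Σ PV = 3,189.7912.
Macaulay duration = Σ(t·PV) / P = 19,817.4015 / 3,189.7912 = 6.21276 years.

6.213 years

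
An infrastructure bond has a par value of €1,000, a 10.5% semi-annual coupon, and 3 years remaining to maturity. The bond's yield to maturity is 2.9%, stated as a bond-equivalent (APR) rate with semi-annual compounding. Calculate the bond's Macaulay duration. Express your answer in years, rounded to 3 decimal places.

Periodic yield y = 0.0145. Discount each cash flow and weight by its period:
  t   CF        PV=CF/(1+0.0145)^t    t·PV
  1        52.50        51.7496        51.7496
  2        52.50        51.0100       102.0200
  3        52.50        50.2809       150.8427
  4        52.50        49.5623       198.2490
  5        52.50        48.8539       244.2694
  6     1,052.50       965.4056     5,792.4334
  Σ                  1,216.8622     6,539.5641
Price P = Σ PV = 1,216.8622.
Macaulay duration = Σ(t·PV) / P = 6,539.5641 / 1,216.8622 = 5.37412 half-year periods.
In years: 5.37412 / 2 = 2.68706 years.

2.687 years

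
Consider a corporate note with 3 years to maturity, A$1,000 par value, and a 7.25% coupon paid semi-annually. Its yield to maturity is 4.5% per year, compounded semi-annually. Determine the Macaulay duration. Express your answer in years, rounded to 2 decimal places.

2.76 years

Periodic yield y = 0.0225. Discount each cash flow and weight by its period:
  t   CF        PV=CF/(1+0.0225)^t    t·PV
  1        36.25        35.4523        35.4523
  2        36.25        34.6722        69.3444
  3        36.25        33.9092       101.7277
  4        36.25        33.1631       132.6523
  5        36.25        32.4333       162.1666
  6     1,036.25       906.7439     5,440.4634
  Σ                  1,076.3741     5,941.8067
Price P = Σ PV = 1,076.3741.
Macaulay duration = Σ(t·PV) / P = 5,941.8067 / 1,076.3741 = 5.52021 half-year periods.
In years: 5.52021 / 2 = 2.76010 years.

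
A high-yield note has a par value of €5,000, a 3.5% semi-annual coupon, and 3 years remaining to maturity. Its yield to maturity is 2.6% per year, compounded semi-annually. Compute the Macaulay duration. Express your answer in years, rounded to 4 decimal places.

2.8758 years

Periodic yield y = 0.013. Discount each cash flow and weight by its period:
  t   CF        PV=CF/(1+0.013)^t    t·PV
  1        87.50        86.3771        86.3771
  2        87.50        85.2686       170.5372
  3        87.50        84.1743       252.5230
  4        87.50        83.0941       332.3765
  5        87.50        82.0278       410.1388
  6     5,087.50     4,708.1225    28,248.7347
  Σ                  5,129.0644    29,500.6873
Price P = Σ PV = 5,129.0644.
Macaulay duration = Σ(t·PV) / P = 29,500.6873 / 5,129.0644 = 5.75167 half-year periods.
In years: 5.75167 / 2 = 2.87584 years.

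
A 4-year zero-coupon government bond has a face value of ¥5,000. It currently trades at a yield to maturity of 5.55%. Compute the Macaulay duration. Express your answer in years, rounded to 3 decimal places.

A zero-coupon bond has a single cash flow at maturity, so its Macaulay duration equals its maturity: 4 years.

4.000 years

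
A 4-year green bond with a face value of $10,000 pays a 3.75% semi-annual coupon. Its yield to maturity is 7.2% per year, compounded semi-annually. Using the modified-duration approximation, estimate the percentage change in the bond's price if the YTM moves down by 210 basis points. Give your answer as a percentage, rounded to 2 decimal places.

+7.56%

Periodic yield y = 0.036. Modified duration first:
  t   CF        PV=CF/(1+0.036)^t    t·PV
  1       187.50       180.9846       180.9846
  2       187.50       174.6955       349.3910
  3       187.50       168.6250       505.8751
  4       187.50       162.7655       651.0618
  5       187.50       157.1095       785.5476
  6       187.50       151.6501       909.9007
  7       187.50       146.3804     1,024.6629
  8    10,187.50     7,676.9653    61,415.7225
  Σ                  8,819.1759    65,823.1462
P = 8,819.1759; D_Mac = 7.46364 half-year periods = 3.73182 yrs; D_mod = 3.73182/(1+0.036) = 3.60214 yrs.
ΔP/P ≈ -D_mod · Δy = -3.60214 × (-0.021) = +0.075645 = +7.5645%.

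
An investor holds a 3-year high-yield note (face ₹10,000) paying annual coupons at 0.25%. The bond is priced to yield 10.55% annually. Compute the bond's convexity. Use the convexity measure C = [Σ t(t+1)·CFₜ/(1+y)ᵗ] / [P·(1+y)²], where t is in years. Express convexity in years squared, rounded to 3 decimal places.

With y = 0.1055:
  t   CF        PV=CF/(1+0.1055)^t    t·PV        t(t+1)·PV
  1        25.00        22.6142        22.6142          45.2284
  2        25.00        20.4561        40.9122         122.7365
  3    10,025.00     7,420.0724    22,260.2171      89,040.8683
  Σ                  7,463.1426    22,323.7435      89,208.8332
P = 7,463.1426.
Convexity = Σ t(t+1)·PV / [P·(1+y)²] = 89,208.8332 / (7,463.1426 × 1.222130) = 9.78067.

9.781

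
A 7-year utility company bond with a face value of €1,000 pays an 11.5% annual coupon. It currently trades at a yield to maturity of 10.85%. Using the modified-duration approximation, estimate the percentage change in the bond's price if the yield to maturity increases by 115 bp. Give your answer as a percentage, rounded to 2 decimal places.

-5.39%

Periodic yield y = 0.1085. Modified duration first:
  t   CF        PV=CF/(1+0.1085)^t    t·PV
  1       115.00       103.7438       103.7438
  2       115.00        93.5894       187.1787
  3       115.00        84.4288       253.2865
  4       115.00        76.1649       304.6597
  5       115.00        68.7099       343.5495
  6       115.00        61.9846       371.9075
  7     1,115.00       542.1569     3,795.0983
  Σ                  1,030.7783     5,359.4240
P = 1,030.7783; D_Mac = 5.19940 yrs; D_mod = 5.19940/(1+0.1085) = 4.69048 yrs.
ΔP/P ≈ -D_mod · Δy = -4.69048 × (+0.0115) = -0.053941 = -5.3941%.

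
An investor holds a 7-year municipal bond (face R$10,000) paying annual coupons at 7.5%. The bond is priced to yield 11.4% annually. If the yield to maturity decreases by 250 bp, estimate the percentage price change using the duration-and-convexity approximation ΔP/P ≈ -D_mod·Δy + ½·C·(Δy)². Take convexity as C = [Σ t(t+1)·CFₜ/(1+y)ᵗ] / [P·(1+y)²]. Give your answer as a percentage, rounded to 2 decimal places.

+13.46%

With y = 0.114:
  t   CF        PV=CF/(1+0.114)^t    t·PV        t(t+1)·PV
  1       750.00       673.2496       673.2496       1,346.4991
  2       750.00       604.3533     1,208.7066       3,626.1197
  3       750.00       542.5074     1,627.5223       6,510.0892
  4       750.00       486.9905     1,947.9620       9,739.8102
  5       750.00       437.1549     2,185.7743      13,114.6457
  6       750.00       392.4191     2,354.5145      16,481.6015
  7    10,750.00     5,049.0786    35,343.5499     282,748.3996
  Σ                  8,185.7533    45,341.2792     333,567.1650
P = 8,185.7533; D_Mac = 5.53905 yrs; D_mod = 4.97222 yrs; C = 32.83630.
Duration effect: -4.97222 × (-0.025) = +0.124305
Convexity effect: 0.5 × 32.83630 × (-0.025)² = +0.0102613
ΔP/P ≈ +0.124305 + 0.0102613 = +0.134567 = +13.4567%.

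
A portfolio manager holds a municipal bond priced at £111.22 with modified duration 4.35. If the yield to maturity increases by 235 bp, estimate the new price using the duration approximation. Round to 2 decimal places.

£99.85

Duration approximation: ΔP/P ≈ -D_mod · Δy = -4.35 × (+0.0235) = -0.102225.
New price ≈ 111.22 × (1 - 0.102225) = 99.8505355.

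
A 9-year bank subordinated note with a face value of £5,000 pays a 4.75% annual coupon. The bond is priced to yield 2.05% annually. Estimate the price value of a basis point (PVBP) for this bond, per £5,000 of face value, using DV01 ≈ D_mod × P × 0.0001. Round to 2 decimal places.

Periodic yield y = 0.0205.
  t   CF        PV=CF/(1+0.0205)^t    t·PV
  1       237.50       232.7291       232.7291
  2       237.50       228.0539       456.1079
  3       237.50       223.4728       670.4183
  4       237.50       218.9836       875.9344
  5       237.50       214.5846     1,072.9230
  6       237.50       210.2740     1,261.6440
  7       237.50       206.0500     1,442.3498
  8       237.50       201.9108     1,615.2864
  9     5,237.50     4,363.2184    39,268.9658
  Σ                  6,099.2771    46,896.3586
P = 6,099.2771; D_Mac = 7.68884 yrs; D_mod = 7.53438 yrs.
DV01 ≈ 7.53438 × 6,099.2771 × 0.0001 = 4.595430.

£4.60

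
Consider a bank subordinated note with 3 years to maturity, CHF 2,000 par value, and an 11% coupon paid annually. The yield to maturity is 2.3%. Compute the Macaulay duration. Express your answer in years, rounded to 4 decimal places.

Periodic yield y = 0.023. Discount each cash flow and weight by its year:
  t   CF        PV=CF/(1+0.023)^t    t·PV
  1       220.00       215.0538       215.0538
  2       220.00       210.2187       420.4375
  3     2,220.00     2,073.6052     6,220.8156
  Σ                  2,498.8777     6,856.3068
Price P = Σ PV = 2,498.8777.
Macaulay duration = Σ(t·PV) / P = 6,856.3068 / 2,498.8777 = 2.74375 years.

2.7438 years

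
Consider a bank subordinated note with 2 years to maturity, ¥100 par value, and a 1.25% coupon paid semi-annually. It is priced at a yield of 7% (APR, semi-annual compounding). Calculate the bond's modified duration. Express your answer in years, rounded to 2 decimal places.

Periodic yield y = 0.035. First find Macaulay duration:
  t   CF        PV=CF/(1+0.035)^t    t·PV
  1        0.625         0.6039         0.6039
  2        0.625         0.5834         1.1669
  3        0.625         0.5637         1.6911
  4      100.625        87.6889       350.7555
  Σ                     89.4399       354.2174
P = 89.4399; Macaulay duration = 354.2174 / 89.4399 = 3.96040 half-year periods = 1.98020 years.
Modified duration = D_Mac / (1 + y) = 1.98020 / 1.035 = 1.91323 years.

1.91 years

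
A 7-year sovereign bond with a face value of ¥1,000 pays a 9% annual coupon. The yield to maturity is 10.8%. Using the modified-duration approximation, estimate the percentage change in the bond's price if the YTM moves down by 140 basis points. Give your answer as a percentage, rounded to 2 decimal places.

Periodic yield y = 0.108. Modified duration first:
  t   CF        PV=CF/(1+0.108)^t    t·PV
  1        90.00        81.2274        81.2274
  2        90.00        73.3100       146.6199
  3        90.00        66.1642       198.4927
  4        90.00        59.7150       238.8600
  5        90.00        53.8944       269.4720
  6        90.00        48.6412       291.8470
  7     1,090.00       531.6774     3,721.7416
  Σ                    914.6296     4,948.2607
P = 914.6296; D_Mac = 5.41013 yrs; D_mod = 5.41013/(1+0.108) = 4.88278 yrs.
ΔP/P ≈ -D_mod · Δy = -4.88278 × (-0.014) = +0.068359 = +6.8359%.

+6.84%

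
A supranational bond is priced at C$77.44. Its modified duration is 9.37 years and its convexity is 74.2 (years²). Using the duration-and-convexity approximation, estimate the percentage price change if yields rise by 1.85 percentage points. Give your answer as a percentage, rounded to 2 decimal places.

Duration effect: -D_mod·Δy = -9.37 × (+0.0185) = -0.173345
Convexity effect: ½·C·(Δy)² = 0.5 × 74.2 × (0.0185)² = +0.012697475
ΔP/P ≈ -0.173345 + 0.012697475 = -0.160647525
= -16.0647525%.

-16.06%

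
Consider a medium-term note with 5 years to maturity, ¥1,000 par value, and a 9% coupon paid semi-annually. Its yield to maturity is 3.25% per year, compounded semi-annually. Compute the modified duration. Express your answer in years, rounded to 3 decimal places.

4.176 years

Periodic yield y = 0.01625. First find Macaulay duration:
  t   CF        PV=CF/(1+0.01625)^t    t·PV
  1        45.00        44.2804        44.2804
  2        45.00        43.5724        87.1448
  3        45.00        42.8757       128.6270
  4        45.00        42.1901       168.7603
  5        45.00        41.5154       207.5772
  6        45.00        40.8516       245.1097
  7        45.00        40.1984       281.3887
  8        45.00        39.5556       316.4448
  9        45.00        38.9231       350.3080
  10    1,045.00       889.4278     8,894.2781
  Σ                  1,263.3905    10,723.9190
P = 1,263.3905; Macaulay duration = 10,723.9190 / 1,263.3905 = 8.48821 half-year periods = 4.24410 years.
Modified duration = D_Mac / (1 + y) = 4.24410 / 1.01625 = 4.17624 years.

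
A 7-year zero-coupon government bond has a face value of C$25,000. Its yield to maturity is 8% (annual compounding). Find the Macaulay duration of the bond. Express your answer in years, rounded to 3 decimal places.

7.000 years

A zero-coupon bond has a single cash flow at maturity, so its Macaulay duration equals its maturity: 7 years.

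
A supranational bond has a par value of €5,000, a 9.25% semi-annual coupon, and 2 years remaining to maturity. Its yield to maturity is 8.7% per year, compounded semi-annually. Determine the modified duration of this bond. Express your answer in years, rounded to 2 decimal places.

1.79 years

Periodic yield y = 0.0435. First find Macaulay duration:
  t   CF        PV=CF/(1+0.0435)^t    t·PV
  1       231.25       221.6100       221.6100
  2       231.25       212.3718       424.7436
  3       231.25       203.5187       610.5562
  4     5,231.25     4,412.0016    17,648.0064
  Σ                  5,049.5021    18,904.9162
P = 5,049.5021; Macaulay duration = 18,904.9162 / 5,049.5021 = 3.74392 half-year periods = 1.87196 years.
Modified duration = D_Mac / (1 + y) = 1.87196 / 1.0435 = 1.79392 years.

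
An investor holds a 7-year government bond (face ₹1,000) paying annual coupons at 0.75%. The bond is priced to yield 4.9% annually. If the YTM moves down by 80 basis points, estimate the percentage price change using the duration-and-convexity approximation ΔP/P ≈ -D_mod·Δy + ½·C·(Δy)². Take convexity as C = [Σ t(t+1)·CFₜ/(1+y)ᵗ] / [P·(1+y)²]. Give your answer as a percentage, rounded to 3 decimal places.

With y = 0.049:
  t   CF        PV=CF/(1+0.049)^t    t·PV        t(t+1)·PV
  1         7.50         7.1497         7.1497          14.2993
  2         7.50         6.8157        13.6314          40.8942
  3         7.50         6.4973        19.4920          77.9679
  4         7.50         6.1938        24.7753         123.8766
  5         7.50         5.9045        29.5225         177.1353
  6         7.50         5.6287        33.7722         236.4055
  7     1,007.50       720.8031     5,045.6216      40,364.9728
  Σ                    758.9928     5,173.9647      41,035.5517
P = 758.9928; D_Mac = 6.81688 yrs; D_mod = 6.49846 yrs; C = 49.13281.
Duration effect: -6.49846 × (-0.008) = +0.051988
Convexity effect: 0.5 × 49.13281 × (-0.008)² = +0.0015723
ΔP/P ≈ +0.051988 + 0.0015723 = +0.053560 = +5.3560%.

+5.356%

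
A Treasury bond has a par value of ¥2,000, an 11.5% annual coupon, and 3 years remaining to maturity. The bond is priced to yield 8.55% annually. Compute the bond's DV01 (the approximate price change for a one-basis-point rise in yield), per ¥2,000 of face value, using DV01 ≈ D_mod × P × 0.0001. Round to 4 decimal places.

¥0.5373

Periodic yield y = 0.0855.
  t   CF        PV=CF/(1+0.0855)^t    t·PV
  1       230.00       211.8839       211.8839
  2       230.00       195.1948       390.3895
  3     2,230.00     1,743.4736     5,230.4208
  Σ                  2,150.5523     5,832.6943
P = 2,150.5523; D_Mac = 2.71218 yrs; D_mod = 2.49856 yrs.
DV01 ≈ 2.49856 × 2,150.5523 × 0.0001 = 0.537328.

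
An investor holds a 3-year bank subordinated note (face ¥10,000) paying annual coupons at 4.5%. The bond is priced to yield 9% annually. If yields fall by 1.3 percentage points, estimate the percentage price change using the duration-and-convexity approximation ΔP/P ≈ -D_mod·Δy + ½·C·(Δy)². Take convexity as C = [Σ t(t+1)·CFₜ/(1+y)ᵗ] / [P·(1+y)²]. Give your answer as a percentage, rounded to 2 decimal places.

With y = 0.09:
  t   CF        PV=CF/(1+0.09)^t    t·PV        t(t+1)·PV
  1       450.00       412.8440       412.8440         825.6881
  2       450.00       378.7560       757.5120       2,272.5360
  3    10,450.00     8,069.3174    24,207.9521      96,831.8084
  Σ                  8,860.9174    25,378.3081      99,930.0325
P = 8,860.9174; D_Mac = 2.86407 yrs; D_mod = 2.62759 yrs; C = 9.49214.
Duration effect: -2.62759 × (-0.013) = +0.034159
Convexity effect: 0.5 × 9.49214 × (-0.013)² = +0.0008021
ΔP/P ≈ +0.034159 + 0.0008021 = +0.034961 = +3.4961%.

+3.50%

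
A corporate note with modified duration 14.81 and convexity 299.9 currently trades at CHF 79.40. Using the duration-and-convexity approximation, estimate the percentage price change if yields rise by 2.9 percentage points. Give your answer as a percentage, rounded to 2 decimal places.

Duration effect: -D_mod·Δy = -14.81 × (+0.029) = -0.429490
Convexity effect: ½·C·(Δy)² = 0.5 × 299.9 × (0.029)² = +0.12610795
ΔP/P ≈ -0.429490 + 0.12610795 = -0.30338205
= -30.338205%.

-30.34%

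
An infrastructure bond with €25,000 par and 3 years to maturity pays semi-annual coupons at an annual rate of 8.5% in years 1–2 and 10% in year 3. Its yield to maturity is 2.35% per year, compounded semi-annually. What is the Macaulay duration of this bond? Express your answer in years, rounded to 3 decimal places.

2.737 years

Periodic yield y = 0.01175. Discount each cash flow and weight by its period:
  t   CF        PV=CF/(1+0.01175)^t    t·PV
  1     1,062.50     1,050.1606     1,050.1606
  2     1,062.50     1,037.9645     2,075.9291
  3     1,062.50     1,025.9101     3,077.7303
  4     1,062.50     1,013.9956     4,055.9825
  5     1,250.00     1,179.0818     5,895.4092
  6    26,250.00    24,473.1589   146,838.9532
  Σ                 29,780.2716   162,994.1648
Price P = Σ PV = 29,780.2716.
Macaulay duration = Σ(t·PV) / P = 162,994.1648 / 29,780.2716 = 5.47323 half-year periods.
In years: 5.47323 / 2 = 2.73661 years.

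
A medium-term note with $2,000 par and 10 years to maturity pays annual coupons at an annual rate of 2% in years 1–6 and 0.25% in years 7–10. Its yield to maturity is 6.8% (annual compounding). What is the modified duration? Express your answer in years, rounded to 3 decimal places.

8.380 years

Periodic yield y = 0.068. First find Macaulay duration:
  t   CF        PV=CF/(1+0.068)^t    t·PV
  1        40.00        37.4532        37.4532
  2        40.00        35.0685        70.1370
  3        40.00        32.8357        98.5071
  4        40.00        30.7450       122.9801
  5        40.00        28.7875       143.9374
  6        40.00        26.9546       161.7274
  7         5.00         3.1548        22.0836
  8         5.00         2.9539        23.6314
  9         5.00         2.7659        24.8927
  10    2,005.00     1,038.4889    10,384.8888
  Σ                  1,239.2080    11,090.2388
P = 1,239.2080; Macaulay duration = 11,090.2388 / 1,239.2080 = 8.94946 years.
Modified duration = D_Mac / (1 + y) = 8.94946 / 1.068 = 8.37964 years.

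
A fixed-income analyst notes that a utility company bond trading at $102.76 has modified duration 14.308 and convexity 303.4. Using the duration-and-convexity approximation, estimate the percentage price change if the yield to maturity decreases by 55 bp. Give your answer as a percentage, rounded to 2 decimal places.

Duration effect: -D_mod·Δy = -14.308 × (-0.0055) = +0.078694
Convexity effect: ½·C·(Δy)² = 0.5 × 303.4 × (-0.0055)² = +0.004588925
ΔP/P ≈ +0.078694 + 0.004588925 = +0.083282925
= +8.3282925%.

+8.33%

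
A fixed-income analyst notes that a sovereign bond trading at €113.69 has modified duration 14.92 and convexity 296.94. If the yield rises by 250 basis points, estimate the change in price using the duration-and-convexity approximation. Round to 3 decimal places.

Duration effect: -D_mod·Δy = -14.92 × (+0.025) = -0.373000
Convexity effect: ½·C·(Δy)² = 0.5 × 296.94 × (0.025)² = +0.09279375
ΔP/P ≈ -0.373000 + 0.09279375 = -0.28020625
ΔP ≈ 113.69 × (-0.28020625) = -31.8566485625.

-€31.857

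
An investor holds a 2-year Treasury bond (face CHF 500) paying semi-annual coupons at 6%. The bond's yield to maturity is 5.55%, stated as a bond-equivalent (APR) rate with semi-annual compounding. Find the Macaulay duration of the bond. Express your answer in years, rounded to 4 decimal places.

Periodic yield y = 0.02775. Discount each cash flow and weight by its period:
  t   CF        PV=CF/(1+0.02775)^t    t·PV
  1        15.00        14.5950        14.5950
  2        15.00        14.2009        28.4018
  3        15.00        13.8175        41.4524
  4       515.00       461.5910     1,846.3638
  Σ                    504.2043     1,930.8131
Price P = Σ PV = 504.2043.
Macaulay duration = Σ(t·PV) / P = 1,930.8131 / 504.2043 = 3.82943 half-year periods.
In years: 3.82943 / 2 = 1.91471 years.

1.9147 years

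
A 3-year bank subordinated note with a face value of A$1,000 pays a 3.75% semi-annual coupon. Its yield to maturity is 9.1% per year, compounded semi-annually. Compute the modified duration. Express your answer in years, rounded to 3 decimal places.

Periodic yield y = 0.0455. First find Macaulay duration:
  t   CF        PV=CF/(1+0.0455)^t    t·PV
  1        18.75        17.9340        17.9340
  2        18.75        17.1535        34.3070
  3        18.75        16.4070        49.2210
  4        18.75        15.6930        62.7719
  5        18.75        15.0100        75.0501
  6     1,018.75       780.0517     4,680.3103
  Σ                    862.2492     4,919.5943
P = 862.2492; Macaulay duration = 4,919.5943 / 862.2492 = 5.70554 half-year periods = 2.85277 years.
Modified duration = D_Mac / (1 + y) = 2.85277 / 1.0455 = 2.72862 years.

2.729 years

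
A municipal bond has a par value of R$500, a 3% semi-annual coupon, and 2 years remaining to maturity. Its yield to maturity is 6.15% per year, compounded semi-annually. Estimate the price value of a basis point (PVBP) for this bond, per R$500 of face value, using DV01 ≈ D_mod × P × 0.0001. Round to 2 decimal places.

Periodic yield y = 0.03075.
  t   CF        PV=CF/(1+0.03075)^t    t·PV
  1         7.50         7.2763         7.2763
  2         7.50         7.0592        14.1184
  3         7.50         6.8486        20.5458
  4       507.50       449.5962     1,798.3850
  Σ                    470.7803     1,840.3254
P = 470.7803; D_Mac = 3.90910 half-year periods = 1.95455 yrs; D_mod = 1.89624 yrs.
DV01 ≈ 1.89624 × 470.7803 × 0.0001 = 0.089271.

R$0.09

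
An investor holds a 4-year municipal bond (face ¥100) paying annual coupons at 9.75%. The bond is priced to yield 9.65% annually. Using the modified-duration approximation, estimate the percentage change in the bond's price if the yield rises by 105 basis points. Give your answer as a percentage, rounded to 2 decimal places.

Periodic yield y = 0.0965. Modified duration first:
  t   CF        PV=CF/(1+0.0965)^t    t·PV
  1         9.75         8.8919         8.8919
  2         9.75         8.1094        16.2187
  3         9.75         7.3957        22.1871
  4       109.75        75.9224       303.6896
  Σ                    100.3194       350.9874
P = 100.3194; D_Mac = 3.49870 yrs; D_mod = 3.49870/(1+0.0965) = 3.19079 yrs.
ΔP/P ≈ -D_mod · Δy = -3.19079 × (+0.0105) = -0.033503 = -3.3503%.

-3.35%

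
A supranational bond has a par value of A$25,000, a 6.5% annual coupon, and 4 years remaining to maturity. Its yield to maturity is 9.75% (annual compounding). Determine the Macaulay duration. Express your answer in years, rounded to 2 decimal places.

Periodic yield y = 0.0975. Discount each cash flow and weight by its year:
  t   CF        PV=CF/(1+0.0975)^t    t·PV
  1     1,625.00     1,480.6378     1,480.6378
  2     1,625.00     1,349.1005     2,698.2010
  3     1,625.00     1,229.2488     3,687.7463
  4    26,625.00    18,351.4972    73,405.9886
  Σ                 22,410.4842    81,272.5737
Price P = Σ PV = 22,410.4842.
Macaulay duration = Σ(t·PV) / P = 81,272.5737 / 22,410.4842 = 3.62654 years.

3.63 years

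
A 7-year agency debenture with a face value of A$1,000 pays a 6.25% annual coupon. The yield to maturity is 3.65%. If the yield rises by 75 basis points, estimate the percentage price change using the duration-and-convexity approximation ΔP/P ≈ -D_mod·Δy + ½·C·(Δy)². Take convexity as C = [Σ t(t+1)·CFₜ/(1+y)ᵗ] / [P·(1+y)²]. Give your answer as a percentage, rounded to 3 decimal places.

-4.201%

With y = 0.0365:
  t   CF        PV=CF/(1+0.0365)^t    t·PV        t(t+1)·PV
  1        62.50        60.2991        60.2991         120.5982
  2        62.50        58.1757       116.3513         349.0540
  3        62.50        56.1270       168.3811         673.5244
  4        62.50        54.1505       216.6022       1,083.0108
  5        62.50        52.2436       261.2182       1,567.3094
  6        62.50        50.4039       302.4234       2,116.9640
  7     1,062.50       826.6921     5,786.8448      46,294.7583
  Σ                  1,158.0920     6,912.1201      52,205.2191
P = 1,158.0920; D_Mac = 5.96854 yrs; D_mod = 5.75836 yrs; C = 41.95969.
Duration effect: -5.75836 × (+0.0075) = -0.043188
Convexity effect: 0.5 × 41.95969 × (0.0075)² = +0.0011801
ΔP/P ≈ -0.043188 + 0.0011801 = -0.042008 = -4.2008%.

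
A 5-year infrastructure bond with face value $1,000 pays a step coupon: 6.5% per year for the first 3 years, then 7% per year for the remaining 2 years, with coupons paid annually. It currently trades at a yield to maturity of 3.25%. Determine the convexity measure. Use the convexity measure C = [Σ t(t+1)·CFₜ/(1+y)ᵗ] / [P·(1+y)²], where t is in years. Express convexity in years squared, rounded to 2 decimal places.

With y = 0.0325:
  t   CF        PV=CF/(1+0.0325)^t    t·PV        t(t+1)·PV
  1        65.00        62.9540        62.9540         125.9080
  2        65.00        60.9724       121.9448         365.8344
  3        65.00        59.0532       177.1595         708.6380
  4        70.00        61.5939       246.3757       1,231.8783
  5     1,070.00       911.8712     4,559.3558      27,356.1345
  Σ                  1,156.4446     5,167.7897      29,788.3931
P = 1,156.4446.
Convexity = Σ t(t+1)·PV / [P·(1+y)²] = 29,788.3931 / (1,156.4446 × 1.066056) = 24.16251.

24.16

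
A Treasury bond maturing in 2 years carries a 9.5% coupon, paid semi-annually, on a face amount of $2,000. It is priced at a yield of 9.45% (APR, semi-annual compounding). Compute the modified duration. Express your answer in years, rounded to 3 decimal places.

1.784 years

Periodic yield y = 0.04725. First find Macaulay duration:
  t   CF        PV=CF/(1+0.04725)^t    t·PV
  1        95.00        90.7138        90.7138
  2        95.00        86.6209       173.2419
  3        95.00        82.7128       248.1383
  4     2,095.00     1,741.7369     6,966.9476
  Σ                  2,001.7844     7,479.0415
P = 2,001.7844; Macaulay duration = 7,479.0415 / 2,001.7844 = 3.73619 half-year periods = 1.86809 years.
Modified duration = D_Mac / (1 + y) = 1.86809 / 1.04725 = 1.78381 years.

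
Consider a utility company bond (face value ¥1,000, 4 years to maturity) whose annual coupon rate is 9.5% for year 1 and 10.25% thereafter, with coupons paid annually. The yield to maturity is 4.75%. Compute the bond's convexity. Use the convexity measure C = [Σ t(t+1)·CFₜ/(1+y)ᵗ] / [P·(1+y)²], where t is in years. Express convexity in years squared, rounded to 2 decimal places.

15.43

With y = 0.0475:
  t   CF        PV=CF/(1+0.0475)^t    t·PV        t(t+1)·PV
  1        95.00        90.6921        90.6921         181.3842
  2       102.50        93.4148       186.8296         560.4889
  3       102.50        89.1788       267.5365       1,070.1460
  4     1,102.50       915.7195     3,662.8781      18,314.3904
  Σ                  1,189.0053     4,207.9363      20,126.4095
P = 1,189.0053.
Convexity = Σ t(t+1)·PV / [P·(1+y)²] = 20,126.4095 / (1,189.0053 × 1.097256) = 15.42675.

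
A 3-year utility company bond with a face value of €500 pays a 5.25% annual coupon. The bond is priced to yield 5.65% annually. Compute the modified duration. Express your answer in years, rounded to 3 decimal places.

Periodic yield y = 0.0565. First find Macaulay duration:
  t   CF        PV=CF/(1+0.0565)^t    t·PV
  1        26.25        24.8462        24.8462
  2        26.25        23.5175        47.0349
  3       526.25       446.2555     1,338.7666
  Σ                    494.6192     1,410.6477
P = 494.6192; Macaulay duration = 1,410.6477 / 494.6192 = 2.85199 years.
Modified duration = D_Mac / (1 + y) = 2.85199 / 1.0565 = 2.69947 years.

2.699 years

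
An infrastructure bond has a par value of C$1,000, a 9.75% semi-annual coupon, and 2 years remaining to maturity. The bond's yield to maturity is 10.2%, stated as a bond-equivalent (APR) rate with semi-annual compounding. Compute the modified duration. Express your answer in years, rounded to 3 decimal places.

1.774 years

Periodic yield y = 0.051. First find Macaulay duration:
  t   CF        PV=CF/(1+0.051)^t    t·PV
  1        48.75        46.3844        46.3844
  2        48.75        44.1336        88.2672
  3        48.75        41.9920       125.9760
  4     1,048.75       859.5301     3,438.1206
  Σ                    992.0401     3,698.7481
P = 992.0401; Macaulay duration = 3,698.7481 / 992.0401 = 3.72843 half-year periods = 1.86421 years.
Modified duration = D_Mac / (1 + y) = 1.86421 / 1.051 = 1.77375 years.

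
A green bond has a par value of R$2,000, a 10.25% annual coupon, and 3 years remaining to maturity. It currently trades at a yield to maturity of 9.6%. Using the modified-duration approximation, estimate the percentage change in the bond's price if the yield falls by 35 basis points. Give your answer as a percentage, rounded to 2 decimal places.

Periodic yield y = 0.096. Modified duration first:
  t   CF        PV=CF/(1+0.096)^t    t·PV
  1       205.00       187.0438       187.0438
  2       205.00       170.6604       341.3208
  3     2,205.00     1,674.8539     5,024.5617
  Σ                  2,032.5581     5,552.9263
P = 2,032.5581; D_Mac = 2.73199 yrs; D_mod = 2.73199/(1+0.096) = 2.49269 yrs.
ΔP/P ≈ -D_mod · Δy = -2.49269 × (-0.0035) = +0.008724 = +0.8724%.

+0.87%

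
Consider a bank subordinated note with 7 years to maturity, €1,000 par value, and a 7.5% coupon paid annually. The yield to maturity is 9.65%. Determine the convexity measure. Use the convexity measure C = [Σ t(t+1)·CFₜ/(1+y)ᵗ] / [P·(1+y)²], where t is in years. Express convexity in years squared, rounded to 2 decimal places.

34.47

With y = 0.0965:
  t   CF        PV=CF/(1+0.0965)^t    t·PV        t(t+1)·PV
  1        75.00        68.3995        68.3995         136.7989
  2        75.00        62.3798       124.7596         374.2788
  3        75.00        56.8899       170.6698         682.6791
  4        75.00        51.8832       207.5328       1,037.6639
  5        75.00        47.3171       236.5855       1,419.5129
  6        75.00        43.1528       258.9171       1,812.4195
  7     1,075.00       564.0895     3,948.6265      31,589.0117
  Σ                    894.1118     5,015.4906      37,052.3649
P = 894.1118.
Convexity = Σ t(t+1)·PV / [P·(1+y)²] = 37,052.3649 / (894.1118 × 1.202312) = 34.46727.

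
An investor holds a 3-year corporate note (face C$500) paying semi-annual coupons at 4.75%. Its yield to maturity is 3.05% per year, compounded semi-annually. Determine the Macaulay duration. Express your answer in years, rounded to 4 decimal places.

2.8360 years

Periodic yield y = 0.01525. Discount each cash flow and weight by its period:
  t   CF        PV=CF/(1+0.01525)^t    t·PV
  1       11.875        11.6966        11.6966
  2       11.875        11.5209        23.0419
  3       11.875        11.3479        34.0436
  4       11.875        11.1774        44.7097
  5       11.875        11.0095        55.0476
  6      511.875       467.4401     2,804.6404
  Σ                    524.1924     2,973.1798
Price P = Σ PV = 524.1924.
Macaulay duration = Σ(t·PV) / P = 2,973.1798 / 524.1924 = 5.67192 half-year periods.
In years: 5.67192 / 2 = 2.83596 years.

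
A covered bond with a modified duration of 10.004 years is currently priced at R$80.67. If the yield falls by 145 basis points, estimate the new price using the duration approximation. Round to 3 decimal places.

R$92.372

Duration approximation: ΔP/P ≈ -D_mod · Δy = -10.004 × (-0.0145) = +0.145058.
New price ≈ 80.67 × (1 + 0.145058) = 92.37182886.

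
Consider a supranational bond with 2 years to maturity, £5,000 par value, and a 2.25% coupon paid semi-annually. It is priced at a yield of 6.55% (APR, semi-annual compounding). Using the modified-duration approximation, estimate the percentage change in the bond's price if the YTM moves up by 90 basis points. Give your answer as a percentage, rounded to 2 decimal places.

-1.71%

Periodic yield y = 0.03275. Modified duration first:
  t   CF        PV=CF/(1+0.03275)^t    t·PV
  1        56.25        54.4662        54.4662
  2        56.25        52.7390       105.4781
  3        56.25        51.0666       153.1998
  4     5,056.25     4,444.7539    17,779.0158
  Σ                  4,603.0258    18,092.1599
P = 4,603.0258; D_Mac = 3.93049 half-year periods = 1.96525 yrs; D_mod = 1.96525/(1+0.03275) = 1.90293 yrs.
ΔP/P ≈ -D_mod · Δy = -1.90293 × (+0.009) = -0.017126 = -1.7126%.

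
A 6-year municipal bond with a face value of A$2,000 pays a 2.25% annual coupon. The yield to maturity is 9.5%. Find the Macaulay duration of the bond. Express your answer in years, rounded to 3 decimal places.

Periodic yield y = 0.095. Discount each cash flow and weight by its year:
  t   CF        PV=CF/(1+0.095)^t    t·PV
  1        45.00        41.0959        41.0959
  2        45.00        37.5305        75.0610
  3        45.00        34.2744       102.8233
  4        45.00        31.3008       125.2034
  5        45.00        28.5852       142.9262
  6     2,045.00     1,186.3384     7,118.0306
  Σ                  1,359.1253     7,605.1403
Price P = Σ PV = 1,359.1253.
Macaulay duration = Σ(t·PV) / P = 7,605.1403 / 1,359.1253 = 5.59561 years.

5.596 years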